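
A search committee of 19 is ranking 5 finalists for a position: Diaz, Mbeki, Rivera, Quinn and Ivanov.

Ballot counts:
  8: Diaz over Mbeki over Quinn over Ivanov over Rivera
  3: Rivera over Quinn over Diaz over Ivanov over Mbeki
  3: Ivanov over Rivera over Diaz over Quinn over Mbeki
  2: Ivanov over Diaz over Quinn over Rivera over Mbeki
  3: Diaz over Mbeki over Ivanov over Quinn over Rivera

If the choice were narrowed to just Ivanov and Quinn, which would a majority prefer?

Ballots ranking Ivanov above Quinn: 3 + 2 + 3 = 8.
Ballots ranking Quinn above Ivanov: 19 − 8 = 11.
Quinn wins the head-to-head 11–8.

Quinn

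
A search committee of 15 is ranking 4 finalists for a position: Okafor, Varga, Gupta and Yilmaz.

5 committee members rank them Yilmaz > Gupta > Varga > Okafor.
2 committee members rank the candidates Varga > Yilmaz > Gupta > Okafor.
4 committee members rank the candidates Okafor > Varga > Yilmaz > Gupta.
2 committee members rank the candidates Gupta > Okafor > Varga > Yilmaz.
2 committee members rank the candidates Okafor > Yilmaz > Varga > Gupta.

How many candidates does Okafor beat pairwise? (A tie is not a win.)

2

Okafor against each rival (15 committee members):
Okafor vs Varga: Okafor wins 8–7.
Okafor–Gupta: Gupta 9–6.
Okafor vs Yilmaz: 8 to 7, Okafor.
Okafor beats Varga, Yilmaz; loses to Gupta — 2 pairwise wins.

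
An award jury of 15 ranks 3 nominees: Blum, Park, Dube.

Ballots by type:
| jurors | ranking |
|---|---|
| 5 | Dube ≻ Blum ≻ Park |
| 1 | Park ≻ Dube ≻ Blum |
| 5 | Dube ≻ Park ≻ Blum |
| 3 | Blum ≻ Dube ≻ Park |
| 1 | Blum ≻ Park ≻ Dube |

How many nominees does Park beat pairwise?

0

Park against each rival (15 jurors):
Park vs Blum: Blum, 9–6.
Park vs Dube: Park preferred on 1+1 = 2 ballots; Dube wins 13–2.
Park beats no one; loses to Blum, Dube — 0 pairwise wins.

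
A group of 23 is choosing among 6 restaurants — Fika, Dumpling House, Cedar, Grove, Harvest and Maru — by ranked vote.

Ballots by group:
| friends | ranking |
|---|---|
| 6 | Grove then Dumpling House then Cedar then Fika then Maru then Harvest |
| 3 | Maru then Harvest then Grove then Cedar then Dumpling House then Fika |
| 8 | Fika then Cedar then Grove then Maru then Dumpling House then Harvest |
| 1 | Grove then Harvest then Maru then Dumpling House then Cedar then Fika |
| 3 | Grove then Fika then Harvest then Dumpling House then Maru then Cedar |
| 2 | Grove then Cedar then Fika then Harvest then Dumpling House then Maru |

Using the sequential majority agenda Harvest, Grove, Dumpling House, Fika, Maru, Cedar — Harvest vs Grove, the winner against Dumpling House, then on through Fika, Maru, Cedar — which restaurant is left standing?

Grove

Round 1: Harvest vs Grove — 3–20, Grove advances.
Round 2: Grove vs Dumpling House — 23–0, Grove advances.
Round 3: Grove vs Fika — 15–8, Grove advances.
Round 4: Grove vs Maru — 20–3, Grove advances.
Round 5: Grove vs Cedar — 15–8, Grove advances.
Grove survives the agenda.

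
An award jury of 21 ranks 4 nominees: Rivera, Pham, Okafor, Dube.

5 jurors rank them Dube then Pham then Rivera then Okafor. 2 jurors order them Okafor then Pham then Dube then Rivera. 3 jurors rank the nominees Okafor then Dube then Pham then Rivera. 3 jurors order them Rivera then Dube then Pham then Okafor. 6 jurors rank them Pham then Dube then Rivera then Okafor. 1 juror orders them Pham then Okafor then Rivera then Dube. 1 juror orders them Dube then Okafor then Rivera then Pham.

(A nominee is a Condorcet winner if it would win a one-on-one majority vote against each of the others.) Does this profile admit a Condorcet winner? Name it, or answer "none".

Dube

Pairwise majorities:
Rivera vs Pham: 4 to 17, Pham.
Rivera vs Okafor: Rivera is ranked higher on 5+3+6 = 14 ballots, Okafor on 7. Rivera wins 14–7.
Rivera–Dube: Dube 17–4.
Pham vs Okafor: Pham wins 15–6.
Pham vs Dube: Dube wins 12–9.
Okafor vs Dube: Okafor preferred on 2+3+1 = 6 ballots; Dube wins 15–6.
Only Dube has no losses; Dube is the Condorcet winner.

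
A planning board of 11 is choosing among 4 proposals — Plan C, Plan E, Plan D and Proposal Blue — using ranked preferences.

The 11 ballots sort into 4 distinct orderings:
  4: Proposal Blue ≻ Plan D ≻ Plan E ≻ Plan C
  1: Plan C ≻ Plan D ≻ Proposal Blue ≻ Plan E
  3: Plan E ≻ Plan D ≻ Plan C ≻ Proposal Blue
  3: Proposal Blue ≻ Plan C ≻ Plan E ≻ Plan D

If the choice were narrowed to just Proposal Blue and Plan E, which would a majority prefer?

Ballots ranking Proposal Blue above Plan E: 4 + 1 + 3 = 8.
Ballots ranking Plan E above Proposal Blue: 11 − 8 = 3.
Proposal Blue wins the head-to-head 8–3.

Proposal Blue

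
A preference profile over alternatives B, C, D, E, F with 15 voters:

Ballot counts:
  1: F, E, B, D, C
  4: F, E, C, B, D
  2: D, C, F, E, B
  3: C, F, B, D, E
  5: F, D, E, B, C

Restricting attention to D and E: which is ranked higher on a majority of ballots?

D

Ballots ranking D above E: 2 + 3 + 5 = 10.
Ballots ranking E above D: 15 − 10 = 5.
D wins the head-to-head 10–5.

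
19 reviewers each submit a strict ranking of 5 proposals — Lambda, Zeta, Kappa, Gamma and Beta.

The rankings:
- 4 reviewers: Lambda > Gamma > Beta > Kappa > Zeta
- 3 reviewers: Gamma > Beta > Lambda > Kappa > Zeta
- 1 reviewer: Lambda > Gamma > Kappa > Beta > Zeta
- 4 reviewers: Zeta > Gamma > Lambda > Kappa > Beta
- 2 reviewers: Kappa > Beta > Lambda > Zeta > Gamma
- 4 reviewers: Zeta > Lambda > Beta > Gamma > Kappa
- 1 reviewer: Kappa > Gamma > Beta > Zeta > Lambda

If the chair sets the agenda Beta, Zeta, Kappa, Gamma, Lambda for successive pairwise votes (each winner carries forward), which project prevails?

Lambda

Round 1: Beta vs Zeta — 11–8, Beta advances.
Round 2: Beta vs Kappa — 11–8, Beta advances.
Round 3: Beta vs Gamma — 6–13, Gamma advances.
Round 4: Gamma vs Lambda — 8–11, Lambda advances.
The agenda winner is Lambda.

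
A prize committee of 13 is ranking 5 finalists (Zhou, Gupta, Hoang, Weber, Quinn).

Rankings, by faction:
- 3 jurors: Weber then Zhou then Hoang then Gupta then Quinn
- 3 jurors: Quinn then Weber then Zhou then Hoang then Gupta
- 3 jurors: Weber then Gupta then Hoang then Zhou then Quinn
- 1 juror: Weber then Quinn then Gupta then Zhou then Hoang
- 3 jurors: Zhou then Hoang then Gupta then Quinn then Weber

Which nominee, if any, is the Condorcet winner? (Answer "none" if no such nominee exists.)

Weber

Pairwise majorities:
Zhou vs Gupta: Zhou preferred on 3+3+3 = 9 ballots; Zhou wins 9–4.
Zhou vs Hoang: Zhou preferred on 3+3+1+3 = 10 ballots; Zhou wins 10–3.
Zhou vs Weber: 3 for Zhou, 10 for Weber — Weber by 10–3.
Zhou vs Quinn: Zhou preferred on 3+3+3 = 9 ballots; Zhou wins 9–4.
Gupta vs Hoang: 4 to 9, Hoang.
Gupta vs Weber: 3 for Gupta, 10 for Weber — Weber by 10–3.
Gupta vs Quinn: Gupta preferred on 3+3+3 = 9 ballots; Gupta wins 9–4.
Hoang vs Weber: Hoang preferred on 3 ballots; Weber wins 10–3.
Hoang vs Quinn: Hoang preferred on 3+3+3 = 9 ballots; Hoang wins 9–4.
Weber vs Quinn: Weber preferred on 3+3+1 = 7 ballots; Weber wins 7–6.
Weber beats each of Zhou, Gupta, Hoang, Quinn — Weber is the Condorcet winner.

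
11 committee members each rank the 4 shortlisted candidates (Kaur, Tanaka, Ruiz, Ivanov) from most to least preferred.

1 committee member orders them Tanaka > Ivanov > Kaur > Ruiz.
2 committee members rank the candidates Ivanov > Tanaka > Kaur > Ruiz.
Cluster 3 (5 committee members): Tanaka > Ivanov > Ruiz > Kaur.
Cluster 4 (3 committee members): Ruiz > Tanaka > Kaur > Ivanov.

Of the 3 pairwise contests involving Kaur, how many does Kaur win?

0

Kaur against each rival (11 committee members):
Kaur vs Tanaka: 0 to 11, Tanaka.
Kaur vs Ruiz: 1+2 = 3 for Kaur, 8 for Ruiz — Ruiz by 8–3.
Kaur vs Ivanov: 3 for Kaur, 8 for Ivanov — Ivanov by 8–3.
Kaur beats no one; loses to Tanaka, Ruiz, Ivanov — 0 pairwise wins.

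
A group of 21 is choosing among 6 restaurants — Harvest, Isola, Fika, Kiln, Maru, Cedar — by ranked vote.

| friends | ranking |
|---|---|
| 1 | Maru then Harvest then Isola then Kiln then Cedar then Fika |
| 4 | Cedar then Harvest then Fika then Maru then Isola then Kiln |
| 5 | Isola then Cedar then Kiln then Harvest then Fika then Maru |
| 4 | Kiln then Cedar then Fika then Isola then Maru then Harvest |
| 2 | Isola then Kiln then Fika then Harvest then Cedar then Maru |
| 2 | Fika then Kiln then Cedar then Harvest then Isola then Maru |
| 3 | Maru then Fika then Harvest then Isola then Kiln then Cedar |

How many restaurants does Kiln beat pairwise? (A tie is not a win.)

4

Kiln against each rival (21 friends):
Kiln vs Harvest: 13 to 8, Kiln.
Kiln vs Isola: Isola wins 15–6.
Kiln vs Fika: Kiln, 12–9.
Kiln vs Maru: 13 to 8, Kiln.
Kiln–Cedar: Kiln 12–9.
Kiln beats Harvest, Fika, Maru, Cedar; loses to Isola — 4 pairwise wins.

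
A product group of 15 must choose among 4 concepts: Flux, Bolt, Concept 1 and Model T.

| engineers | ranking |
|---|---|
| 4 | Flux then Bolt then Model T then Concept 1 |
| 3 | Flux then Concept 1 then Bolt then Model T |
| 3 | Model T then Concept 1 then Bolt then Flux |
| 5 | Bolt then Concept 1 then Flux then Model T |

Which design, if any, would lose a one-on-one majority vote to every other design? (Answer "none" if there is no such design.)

Model T

Head-to-head results (15 engineers):
Flux vs Bolt: Bolt wins 8–7.
Flux–Concept 1: Concept 1 8–7.
Flux–Model T: Flux 12–3.
Bolt vs Concept 1: 4+5 = 9 for Bolt, 6 for Concept 1 — Bolt by 9–6.
Bolt vs Model T: 12 to 3, Bolt.
Concept 1 vs Model T: 8 to 7, Concept 1.
Only Model T has no wins; Model T is the Condorcet loser.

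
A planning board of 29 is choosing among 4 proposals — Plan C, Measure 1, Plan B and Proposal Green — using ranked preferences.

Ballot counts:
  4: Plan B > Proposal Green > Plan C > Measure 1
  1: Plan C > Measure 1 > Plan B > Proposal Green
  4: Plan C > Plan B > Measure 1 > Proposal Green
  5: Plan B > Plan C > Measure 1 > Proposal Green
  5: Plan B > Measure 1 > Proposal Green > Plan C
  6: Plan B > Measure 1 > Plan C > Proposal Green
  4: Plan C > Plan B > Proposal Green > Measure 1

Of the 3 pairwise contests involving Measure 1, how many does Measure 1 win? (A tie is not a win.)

1

Measure 1 against each rival (29 council members):
Measure 1 vs Plan C: 11 to 18, Plan C.
Measure 1–Plan B: Plan B 28–1.
Measure 1–Proposal Green: Measure 1 21–8.
Measure 1 beats Proposal Green; loses to Plan C, Plan B — 1 pairwise win.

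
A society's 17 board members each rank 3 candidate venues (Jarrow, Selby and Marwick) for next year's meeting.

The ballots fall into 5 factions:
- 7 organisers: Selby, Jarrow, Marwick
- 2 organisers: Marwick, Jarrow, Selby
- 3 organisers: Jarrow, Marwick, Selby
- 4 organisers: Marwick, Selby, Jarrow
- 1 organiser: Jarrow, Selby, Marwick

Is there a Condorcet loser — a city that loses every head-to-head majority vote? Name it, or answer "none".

none

Pairwise majorities:
Jarrow vs Selby: 2+3+1 = 6 for Jarrow, 11 for Selby — Selby by 11–6.
Jarrow vs Marwick: 7+3+1 = 11 for Jarrow, 6 for Marwick — Jarrow by 11–6.
Selby–Marwick: Marwick 9–8.
Each city has at least one pairwise win (Jarrow beats Marwick; Selby beats Jarrow; Marwick beats Selby) — no Condorcet loser.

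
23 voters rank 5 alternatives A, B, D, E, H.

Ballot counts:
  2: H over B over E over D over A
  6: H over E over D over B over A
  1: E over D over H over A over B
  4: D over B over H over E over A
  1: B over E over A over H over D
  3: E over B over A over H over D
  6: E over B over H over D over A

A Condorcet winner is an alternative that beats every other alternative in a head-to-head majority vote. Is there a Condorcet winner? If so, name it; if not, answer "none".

none

Pairwise majorities:
A vs B: A preferred on 1 ballot; B wins 22–1.
A vs D: 1+3 = 4 for A, 19 for D — D by 19–4.
A vs E: A is ranked higher on 0 ballots, E on 23. E wins 23–0.
A vs H: 4 to 19, H.
B–D: B 12–11.
B vs E: B is ranked higher on 2+4+1 = 7 ballots, E on 16. E wins 16–7.
B–H: B 14–9.
D vs E: E wins 19–4.
D vs H: 5 to 18, H.
E vs H: H, 12–11.
Each alternative drops at least one matchup (A loses to B; B loses to E; D loses to B; E loses to H; H loses to B); the cycle B > H > E > B rules out a Condorcet winner.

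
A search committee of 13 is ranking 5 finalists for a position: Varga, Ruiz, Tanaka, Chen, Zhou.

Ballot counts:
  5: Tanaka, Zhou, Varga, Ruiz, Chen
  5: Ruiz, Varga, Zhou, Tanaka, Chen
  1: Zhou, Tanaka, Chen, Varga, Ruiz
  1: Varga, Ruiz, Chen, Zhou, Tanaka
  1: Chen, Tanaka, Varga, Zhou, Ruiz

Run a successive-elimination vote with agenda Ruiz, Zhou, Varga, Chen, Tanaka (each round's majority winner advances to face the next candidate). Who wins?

Round 1: Ruiz vs Zhou — 6–7, Zhou advances.
Round 2: Zhou vs Varga — 6–7, Varga advances.
Round 3: Varga vs Chen — 11–2, Varga advances.
Round 4: Varga vs Tanaka — 6–7, Tanaka advances.
The agenda winner is Tanaka.

Tanaka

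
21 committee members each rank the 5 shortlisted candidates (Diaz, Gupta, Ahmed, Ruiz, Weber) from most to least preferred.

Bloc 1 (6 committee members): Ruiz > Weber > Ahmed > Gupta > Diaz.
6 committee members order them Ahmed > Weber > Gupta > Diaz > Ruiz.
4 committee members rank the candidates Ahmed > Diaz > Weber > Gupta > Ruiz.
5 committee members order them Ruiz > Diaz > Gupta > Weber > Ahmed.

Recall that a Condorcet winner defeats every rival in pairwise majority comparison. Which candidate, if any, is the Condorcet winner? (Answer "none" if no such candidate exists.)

Ruiz

Check each pair by majority over 21 ballots:
Diaz vs Gupta: Gupta wins 12–9.
Diaz vs Ahmed: Diaz preferred on 5 ballots; Ahmed wins 16–5.
Diaz vs Ruiz: 6+4 = 10 for Diaz, 11 for Ruiz — Ruiz by 11–10.
Diaz vs Weber: Diaz preferred on 4+5 = 9 ballots; Weber wins 12–9.
Gupta vs Ahmed: Ahmed wins 16–5.
Gupta vs Ruiz: 6+4 = 10 for Gupta, 11 for Ruiz — Ruiz by 11–10.
Gupta vs Weber: 5 to 16, Weber.
Ahmed vs Ruiz: Ahmed is ranked higher on 6+4 = 10 ballots, Ruiz on 11. Ruiz wins 11–10.
Ahmed vs Weber: 10 to 11, Weber.
Ruiz vs Weber: Ruiz preferred on 6+5 = 11 ballots; Ruiz wins 11–10.
Ruiz defeats every rival head-to-head and is the Condorcet winner.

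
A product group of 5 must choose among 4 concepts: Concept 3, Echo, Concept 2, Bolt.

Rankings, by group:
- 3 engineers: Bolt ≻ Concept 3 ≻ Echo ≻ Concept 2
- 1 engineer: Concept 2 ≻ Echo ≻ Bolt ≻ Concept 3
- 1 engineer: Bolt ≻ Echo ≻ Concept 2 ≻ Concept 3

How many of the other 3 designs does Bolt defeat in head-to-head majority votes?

Bolt against each rival (5 engineers):
Bolt vs Concept 3: Bolt is ranked higher on 3+1+1 = 5 ballots, Concept 3 on 0. Bolt wins 5–0.
Bolt–Echo: Bolt 4–1.
Bolt vs Concept 2: Bolt is ranked higher on 3+1 = 4 ballots, Concept 2 on 1. Bolt wins 4–1.
Bolt beats Concept 3, Echo, Concept 2 — 3 pairwise wins.

3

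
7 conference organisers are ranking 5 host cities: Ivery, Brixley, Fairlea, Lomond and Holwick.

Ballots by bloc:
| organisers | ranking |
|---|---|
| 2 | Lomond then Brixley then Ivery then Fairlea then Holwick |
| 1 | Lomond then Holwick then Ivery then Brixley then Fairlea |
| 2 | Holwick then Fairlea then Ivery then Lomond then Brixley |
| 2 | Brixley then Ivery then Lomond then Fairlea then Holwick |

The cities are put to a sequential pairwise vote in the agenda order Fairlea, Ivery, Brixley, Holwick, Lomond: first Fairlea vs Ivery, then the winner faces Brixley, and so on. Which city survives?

Lomond

Round 1: Fairlea vs Ivery — 2–5, Ivery advances.
Round 2: Ivery vs Brixley — 3–4, Brixley advances.
Round 3: Brixley vs Holwick — 4–3, Brixley advances.
Round 4: Brixley vs Lomond — 2–5, Lomond advances.
The agenda winner is Lomond.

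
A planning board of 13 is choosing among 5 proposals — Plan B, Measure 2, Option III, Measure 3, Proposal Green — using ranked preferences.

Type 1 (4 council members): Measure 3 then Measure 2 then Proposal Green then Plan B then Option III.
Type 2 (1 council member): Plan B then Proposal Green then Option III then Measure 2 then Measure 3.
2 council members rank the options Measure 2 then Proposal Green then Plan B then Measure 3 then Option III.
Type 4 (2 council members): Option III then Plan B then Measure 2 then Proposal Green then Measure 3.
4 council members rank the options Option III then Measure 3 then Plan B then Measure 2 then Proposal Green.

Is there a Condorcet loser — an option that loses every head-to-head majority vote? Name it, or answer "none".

none

Pairwise majorities:
Plan B vs Measure 2: 1+2+4 = 7 for Plan B, 6 for Measure 2 — Plan B by 7–6.
Plan B–Option III: Plan B 7–6.
Plan B vs Measure 3: 5 to 8, Measure 3.
Plan B vs Proposal Green: Plan B wins 7–6.
Measure 2–Option III: Option III 7–6.
Measure 2 vs Measure 3: Measure 2 preferred on 1+2+2 = 5 ballots; Measure 3 wins 8–5.
Measure 2 vs Proposal Green: Measure 2, 12–1.
Option III vs Measure 3: Option III, 7–6.
Option III–Proposal Green: Proposal Green 7–6.
Measure 3 vs Proposal Green: 4+4 = 8 for Measure 3, 5 for Proposal Green — Measure 3 by 8–5.
Every option wins at least one matchup (Plan B beats Measure 2; Measure 2 beats Proposal Green; Option III beats Measure 2; Measure 3 beats Plan B; Proposal Green beats Option III), so there is no Condorcet loser.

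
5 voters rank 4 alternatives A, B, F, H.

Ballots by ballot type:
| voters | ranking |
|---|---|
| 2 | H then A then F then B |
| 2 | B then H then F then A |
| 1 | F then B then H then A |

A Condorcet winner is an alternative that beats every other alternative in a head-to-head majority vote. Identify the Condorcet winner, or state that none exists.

none

Head-to-head results (5 voters):
A vs B: 2 to 3, B.
A vs F: A preferred on 2 ballots; F wins 3–2.
A vs H: 0 to 5, H.
B vs F: 2 for B, 3 for F — F by 3–2.
B vs H: B is ranked higher on 2+1 = 3 ballots, H on 2. B wins 3–2.
F vs H: F is ranked higher on 1 ballot, H on 4. H wins 4–1.
No alternative is unbeaten: A loses to B; B loses to F; F loses to H; H loses to B. In particular B beats H beats F beats B is a majority cycle — no Condorcet winner exists.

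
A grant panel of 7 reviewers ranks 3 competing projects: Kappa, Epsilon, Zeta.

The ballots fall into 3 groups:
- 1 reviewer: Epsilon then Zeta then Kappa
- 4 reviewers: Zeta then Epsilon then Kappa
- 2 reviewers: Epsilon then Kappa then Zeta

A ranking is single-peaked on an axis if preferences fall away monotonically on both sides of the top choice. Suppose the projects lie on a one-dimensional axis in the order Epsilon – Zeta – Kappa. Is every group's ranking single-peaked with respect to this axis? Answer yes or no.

no

Axis positions: Epsilon=1, Zeta=2, Kappa=3.
Group 1 (peak Epsilon at position 1): ranking walks positions 1-2-3, expanding outward from the peak — single-peaked.
Group 2 (peak Zeta at position 2): ranking walks positions 2-1-3, expanding outward from the peak — single-peaked.
Group 3: ranking walks positions 1-3-2; Kappa is ranked above Zeta even though Zeta lies between Kappa and the peak Epsilon on the axis — preferences dip and rise again. Not single-peaked.
Group 3 violates single-peakedness, so the profile is not single-peaked on this axis.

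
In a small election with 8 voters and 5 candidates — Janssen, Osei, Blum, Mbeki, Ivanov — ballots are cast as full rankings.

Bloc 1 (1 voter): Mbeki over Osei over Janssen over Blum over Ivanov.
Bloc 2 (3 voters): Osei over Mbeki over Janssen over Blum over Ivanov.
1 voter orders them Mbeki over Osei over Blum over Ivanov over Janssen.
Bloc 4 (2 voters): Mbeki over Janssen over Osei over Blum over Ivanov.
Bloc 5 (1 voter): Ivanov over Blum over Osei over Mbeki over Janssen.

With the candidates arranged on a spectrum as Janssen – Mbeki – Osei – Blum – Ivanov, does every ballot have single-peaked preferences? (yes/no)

yes

Axis positions: Janssen=1, Mbeki=2, Osei=3, Blum=4, Ivanov=5.
Bloc 1 (peak Mbeki at position 2): ranking walks positions 2-3-1-4-5, expanding outward from the peak — single-peaked.
Bloc 2 (peak Osei at position 3): ranking walks positions 3-2-1-4-5, expanding outward from the peak — single-peaked.
Bloc 3 (peak Mbeki at position 2): ranking walks positions 2-3-4-5-1, expanding outward from the peak — single-peaked.
Bloc 4 (peak Mbeki at position 2): ranking walks positions 2-1-3-4-5, expanding outward from the peak — single-peaked.
Bloc 5 (peak Ivanov at position 5): ranking walks positions 5-4-3-2-1, expanding outward from the peak — single-peaked.
Every ranking is single-peaked on this axis.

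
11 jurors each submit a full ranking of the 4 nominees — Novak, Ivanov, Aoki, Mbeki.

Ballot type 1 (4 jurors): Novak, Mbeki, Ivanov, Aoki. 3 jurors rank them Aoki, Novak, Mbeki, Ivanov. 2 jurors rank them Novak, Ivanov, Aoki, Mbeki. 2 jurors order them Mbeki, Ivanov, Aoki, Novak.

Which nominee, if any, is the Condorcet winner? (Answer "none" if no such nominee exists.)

Head-to-head results (11 jurors):
Novak–Ivanov: Novak 9–2.
Novak vs Aoki: Novak wins 6–5.
Novak vs Mbeki: Novak, 9–2.
Ivanov vs Aoki: Ivanov wins 8–3.
Ivanov vs Mbeki: Mbeki wins 9–2.
Aoki–Mbeki: Mbeki 6–5.
Novak defeats every rival head-to-head and is the Condorcet winner.

Novak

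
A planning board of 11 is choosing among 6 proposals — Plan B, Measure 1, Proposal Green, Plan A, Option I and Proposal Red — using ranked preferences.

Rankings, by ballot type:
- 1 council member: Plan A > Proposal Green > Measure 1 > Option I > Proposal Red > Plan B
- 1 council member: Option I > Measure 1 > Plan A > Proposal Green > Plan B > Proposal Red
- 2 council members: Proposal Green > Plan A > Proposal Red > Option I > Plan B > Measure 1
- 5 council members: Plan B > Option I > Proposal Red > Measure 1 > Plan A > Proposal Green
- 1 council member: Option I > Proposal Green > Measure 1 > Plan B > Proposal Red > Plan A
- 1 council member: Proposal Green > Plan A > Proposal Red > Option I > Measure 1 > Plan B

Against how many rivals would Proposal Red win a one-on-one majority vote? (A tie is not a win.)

2

Proposal Red against each rival (11 council members):
Proposal Red–Plan B: Plan B 7–4.
Proposal Red vs Measure 1: Proposal Red is ranked higher on 2+5+1 = 8 ballots, Measure 1 on 3. Proposal Red wins 8–3.
Proposal Red vs Proposal Green: 5 for Proposal Red, 6 for Proposal Green — Proposal Green by 6–5.
Proposal Red vs Plan A: Proposal Red preferred on 5+1 = 6 ballots; Proposal Red wins 6–5.
Proposal Red–Option I: Option I 8–3.
Proposal Red beats Measure 1, Plan A; loses to Plan B, Proposal Green, Option I — 2 pairwise wins.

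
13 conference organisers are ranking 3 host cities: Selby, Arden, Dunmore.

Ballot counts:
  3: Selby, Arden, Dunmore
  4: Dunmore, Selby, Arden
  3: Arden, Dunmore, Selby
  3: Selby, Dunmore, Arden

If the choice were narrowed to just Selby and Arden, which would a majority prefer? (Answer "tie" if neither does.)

Selby

Ballots ranking Selby above Arden: 3 + 4 + 3 = 10.
Ballots ranking Arden above Selby: 13 − 10 = 3.
Selby wins the head-to-head 10–3.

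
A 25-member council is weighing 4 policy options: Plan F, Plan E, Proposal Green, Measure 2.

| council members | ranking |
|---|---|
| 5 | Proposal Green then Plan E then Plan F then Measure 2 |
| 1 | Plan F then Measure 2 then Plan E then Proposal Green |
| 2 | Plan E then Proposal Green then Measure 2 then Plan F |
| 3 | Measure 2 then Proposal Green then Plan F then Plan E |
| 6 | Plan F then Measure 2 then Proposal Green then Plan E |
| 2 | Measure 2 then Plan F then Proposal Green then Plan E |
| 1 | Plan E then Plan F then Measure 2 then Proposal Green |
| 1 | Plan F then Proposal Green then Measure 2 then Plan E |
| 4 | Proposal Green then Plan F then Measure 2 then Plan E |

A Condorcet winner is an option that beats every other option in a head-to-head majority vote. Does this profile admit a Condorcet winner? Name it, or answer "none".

none

Head-to-head results (25 council members):
Plan F vs Plan E: Plan F preferred on 1+3+6+2+1+4 = 17 ballots; Plan F wins 17–8.
Plan F vs Proposal Green: Plan F preferred on 1+6+2+1+1 = 11 ballots; Proposal Green wins 14–11.
Plan F vs Measure 2: Plan F is ranked higher on 5+1+6+1+1+4 = 18 ballots, Measure 2 on 7. Plan F wins 18–7.
Plan E vs Proposal Green: Plan E preferred on 1+2+1 = 4 ballots; Proposal Green wins 21–4.
Plan E vs Measure 2: 5+2+1 = 8 for Plan E, 17 for Measure 2 — Measure 2 by 17–8.
Proposal Green vs Measure 2: Proposal Green preferred on 5+2+1+4 = 12 ballots; Measure 2 wins 13–12.
Each option drops at least one matchup (Plan F loses to Proposal Green; Plan E loses to Plan F; Proposal Green loses to Measure 2; Measure 2 loses to Plan F); the cycle Plan F beats Measure 2 beats Proposal Green beats Plan F rules out a Condorcet winner.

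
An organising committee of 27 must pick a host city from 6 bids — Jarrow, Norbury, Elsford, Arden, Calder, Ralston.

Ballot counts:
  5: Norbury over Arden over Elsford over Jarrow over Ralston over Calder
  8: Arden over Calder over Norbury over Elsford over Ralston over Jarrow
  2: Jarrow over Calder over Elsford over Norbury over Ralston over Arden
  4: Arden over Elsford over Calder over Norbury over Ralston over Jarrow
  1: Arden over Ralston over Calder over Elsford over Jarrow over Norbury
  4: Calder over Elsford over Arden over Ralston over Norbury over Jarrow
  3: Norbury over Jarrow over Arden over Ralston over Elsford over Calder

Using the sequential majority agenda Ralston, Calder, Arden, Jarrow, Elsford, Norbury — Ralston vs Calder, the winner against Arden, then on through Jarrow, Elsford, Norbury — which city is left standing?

Arden

Round 1: Ralston vs Calder — 9–18, Calder advances.
Round 2: Calder vs Arden — 6–21, Arden advances.
Round 3: Arden vs Jarrow — 22–5, Arden advances.
Round 4: Arden vs Elsford — 21–6, Arden advances.
Round 5: Arden vs Norbury — 17–10, Arden advances.
Arden survives the agenda.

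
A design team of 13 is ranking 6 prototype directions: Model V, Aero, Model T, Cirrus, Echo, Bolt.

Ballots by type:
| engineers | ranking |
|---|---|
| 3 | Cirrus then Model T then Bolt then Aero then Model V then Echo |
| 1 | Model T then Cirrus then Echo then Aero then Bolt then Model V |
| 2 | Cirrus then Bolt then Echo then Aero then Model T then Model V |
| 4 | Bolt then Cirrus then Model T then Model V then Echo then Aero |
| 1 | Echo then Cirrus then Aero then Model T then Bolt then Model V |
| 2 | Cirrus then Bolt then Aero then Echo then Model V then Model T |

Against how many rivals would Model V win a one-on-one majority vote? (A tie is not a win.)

1

Model V against each rival (13 engineers):
Model V vs Aero: Model V is ranked higher on 4 ballots, Aero on 9. Aero wins 9–4.
Model V–Model T: Model T 11–2.
Model V vs Cirrus: Cirrus wins 13–0.
Model V vs Echo: Model V, 7–6.
Model V vs Bolt: Model V is ranked higher on 0 ballots, Bolt on 13. Bolt wins 13–0.
Model V beats Echo; loses to Aero, Model T, Cirrus, Bolt — 1 pairwise win.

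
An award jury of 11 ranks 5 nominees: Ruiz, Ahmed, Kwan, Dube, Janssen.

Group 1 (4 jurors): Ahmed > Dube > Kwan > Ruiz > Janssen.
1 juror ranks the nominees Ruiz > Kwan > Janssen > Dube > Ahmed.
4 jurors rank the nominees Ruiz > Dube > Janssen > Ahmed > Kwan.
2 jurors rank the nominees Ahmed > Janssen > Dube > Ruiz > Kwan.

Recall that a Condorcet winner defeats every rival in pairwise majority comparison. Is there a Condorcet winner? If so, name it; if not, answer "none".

Head-to-head results (11 jurors):
Ruiz vs Ahmed: Ahmed wins 6–5.
Ruiz vs Kwan: Ruiz, 7–4.
Ruiz vs Dube: Dube wins 6–5.
Ruiz–Janssen: Ruiz 9–2.
Ahmed vs Kwan: Ahmed wins 10–1.
Ahmed vs Dube: Ahmed, 6–5.
Ahmed–Janssen: Ahmed 6–5.
Kwan vs Dube: Dube, 10–1.
Kwan vs Janssen: Janssen, 6–5.
Dube vs Janssen: Dube, 8–3.
Ahmed wins every pairwise contest, so Ahmed is the Condorcet winner.

Ahmed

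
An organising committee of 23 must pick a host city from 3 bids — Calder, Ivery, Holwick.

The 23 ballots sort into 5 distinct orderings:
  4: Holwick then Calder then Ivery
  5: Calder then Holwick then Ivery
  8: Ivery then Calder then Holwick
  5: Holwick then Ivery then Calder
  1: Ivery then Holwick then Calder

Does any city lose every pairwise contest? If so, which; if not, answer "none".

none

Pairwise majorities:
Calder vs Ivery: 9 to 14, Ivery.
Calder vs Holwick: Calder is ranked higher on 5+8 = 13 ballots, Holwick on 10. Calder wins 13–10.
Ivery vs Holwick: Ivery is ranked higher on 8+1 = 9 ballots, Holwick on 14. Holwick wins 14–9.
Each city has at least one pairwise win (Calder beats Holwick; Ivery beats Calder; Holwick beats Ivery) — no Condorcet loser.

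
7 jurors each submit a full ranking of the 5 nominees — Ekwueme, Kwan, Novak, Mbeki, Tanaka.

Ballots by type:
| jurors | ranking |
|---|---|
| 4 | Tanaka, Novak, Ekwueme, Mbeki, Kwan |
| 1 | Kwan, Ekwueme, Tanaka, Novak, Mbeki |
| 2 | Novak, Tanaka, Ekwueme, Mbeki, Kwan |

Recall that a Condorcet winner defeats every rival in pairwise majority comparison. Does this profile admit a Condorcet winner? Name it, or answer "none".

Pairwise majorities:
Ekwueme vs Kwan: 4+2 = 6 for Ekwueme, 1 for Kwan — Ekwueme by 6–1.
Ekwueme vs Novak: Novak, 6–1.
Ekwueme vs Mbeki: Ekwueme wins 7–0.
Ekwueme vs Tanaka: Tanaka wins 6–1.
Kwan vs Novak: Novak wins 6–1.
Kwan vs Mbeki: Mbeki wins 6–1.
Kwan vs Tanaka: Kwan preferred on 1 ballot; Tanaka wins 6–1.
Novak vs Mbeki: Novak preferred on 4+1+2 = 7 ballots; Novak wins 7–0.
Novak vs Tanaka: Tanaka wins 5–2.
Mbeki vs Tanaka: 0 to 7, Tanaka.
Tanaka beats each of Ekwueme, Kwan, Novak, Mbeki — Tanaka is the Condorcet winner.

Tanaka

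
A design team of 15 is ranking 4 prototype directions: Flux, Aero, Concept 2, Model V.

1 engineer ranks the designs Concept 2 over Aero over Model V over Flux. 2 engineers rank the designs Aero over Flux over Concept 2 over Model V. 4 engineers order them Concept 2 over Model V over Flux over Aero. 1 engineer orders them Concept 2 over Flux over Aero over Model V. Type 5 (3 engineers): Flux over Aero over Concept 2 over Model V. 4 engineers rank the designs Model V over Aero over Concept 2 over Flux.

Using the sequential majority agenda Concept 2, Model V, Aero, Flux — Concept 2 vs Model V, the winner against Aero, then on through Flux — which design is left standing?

Flux

Round 1: Concept 2 vs Model V — 11–4, Concept 2 advances.
Round 2: Concept 2 vs Aero — 6–9, Aero advances.
Round 3: Aero vs Flux — 7–8, Flux advances.
The agenda winner is Flux.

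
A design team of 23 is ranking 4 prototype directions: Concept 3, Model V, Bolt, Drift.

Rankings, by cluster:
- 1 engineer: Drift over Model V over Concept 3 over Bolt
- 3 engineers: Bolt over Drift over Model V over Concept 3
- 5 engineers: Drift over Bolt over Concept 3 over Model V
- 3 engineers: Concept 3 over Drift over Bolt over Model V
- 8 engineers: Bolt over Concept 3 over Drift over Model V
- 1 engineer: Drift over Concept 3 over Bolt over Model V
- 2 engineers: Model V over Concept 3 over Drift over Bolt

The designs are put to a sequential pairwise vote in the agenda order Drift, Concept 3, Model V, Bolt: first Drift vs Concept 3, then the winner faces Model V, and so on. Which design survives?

Round 1: Drift vs Concept 3 — 10–13, Concept 3 advances.
Round 2: Concept 3 vs Model V — 17–6, Concept 3 advances.
Round 3: Concept 3 vs Bolt — 7–16, Bolt advances.
Bolt survives the agenda.

Bolt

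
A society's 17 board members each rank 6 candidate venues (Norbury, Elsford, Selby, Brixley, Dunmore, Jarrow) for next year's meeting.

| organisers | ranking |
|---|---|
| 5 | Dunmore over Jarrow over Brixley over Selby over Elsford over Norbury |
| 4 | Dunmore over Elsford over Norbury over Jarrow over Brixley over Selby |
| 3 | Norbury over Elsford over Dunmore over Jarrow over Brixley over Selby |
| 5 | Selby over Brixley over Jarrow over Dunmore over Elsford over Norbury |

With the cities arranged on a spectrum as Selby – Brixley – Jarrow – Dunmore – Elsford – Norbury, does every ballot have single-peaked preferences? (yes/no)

Axis positions: Selby=1, Brixley=2, Jarrow=3, Dunmore=4, Elsford=5, Norbury=6.
Group 1 (peak Dunmore at position 4): ranking walks positions 4-3-2-1-5-6, expanding outward from the peak — single-peaked.
Group 2 (peak Dunmore at position 4): ranking walks positions 4-5-6-3-2-1, expanding outward from the peak — single-peaked.
Group 3 (peak Norbury at position 6): ranking walks positions 6-5-4-3-2-1, expanding outward from the peak — single-peaked.
Group 4 (peak Selby at position 1): ranking walks positions 1-2-3-4-5-6, expanding outward from the peak — single-peaked.
Every ranking is single-peaked on this axis.

yes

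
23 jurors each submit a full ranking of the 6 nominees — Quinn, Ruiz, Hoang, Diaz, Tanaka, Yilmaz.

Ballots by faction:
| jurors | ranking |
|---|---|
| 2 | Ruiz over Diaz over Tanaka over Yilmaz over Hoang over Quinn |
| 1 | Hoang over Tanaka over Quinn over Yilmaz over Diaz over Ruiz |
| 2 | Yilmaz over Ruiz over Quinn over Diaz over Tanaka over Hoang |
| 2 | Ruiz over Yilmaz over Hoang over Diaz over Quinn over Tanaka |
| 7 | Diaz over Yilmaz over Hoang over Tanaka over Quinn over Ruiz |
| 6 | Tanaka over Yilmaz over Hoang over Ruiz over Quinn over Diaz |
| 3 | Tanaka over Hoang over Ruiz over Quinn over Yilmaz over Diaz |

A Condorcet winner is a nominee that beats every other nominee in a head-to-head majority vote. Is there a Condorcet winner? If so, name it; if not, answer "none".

none

Head-to-head results (23 jurors):
Quinn vs Ruiz: 1+7 = 8 for Quinn, 15 for Ruiz — Ruiz by 15–8.
Quinn vs Hoang: Quinn is ranked higher on 2 ballots, Hoang on 21. Hoang wins 21–2.
Quinn vs Diaz: 12 to 11, Quinn.
Quinn vs Tanaka: Quinn preferred on 2+2 = 4 ballots; Tanaka wins 19–4.
Quinn vs Yilmaz: 4 to 19, Yilmaz.
Ruiz vs Hoang: Ruiz preferred on 2+2+2 = 6 ballots; Hoang wins 17–6.
Ruiz vs Diaz: Ruiz preferred on 2+2+2+6+3 = 15 ballots; Ruiz wins 15–8.
Ruiz vs Tanaka: Ruiz preferred on 2+2+2 = 6 ballots; Tanaka wins 17–6.
Ruiz vs Yilmaz: Ruiz is ranked higher on 2+2+3 = 7 ballots, Yilmaz on 16. Yilmaz wins 16–7.
Hoang vs Diaz: 12 to 11, Hoang.
Hoang vs Tanaka: 10 to 13, Tanaka.
Hoang vs Yilmaz: Hoang is ranked higher on 1+3 = 4 ballots, Yilmaz on 19. Yilmaz wins 19–4.
Diaz vs Tanaka: Diaz is ranked higher on 2+2+2+7 = 13 ballots, Tanaka on 10. Diaz wins 13–10.
Diaz vs Yilmaz: 2+7 = 9 for Diaz, 14 for Yilmaz — Yilmaz by 14–9.
Tanaka vs Yilmaz: 2+1+6+3 = 12 for Tanaka, 11 for Yilmaz — Tanaka by 12–11.
Each nominee drops at least one matchup (Quinn loses to Ruiz; Ruiz loses to Hoang; Hoang loses to Tanaka; Diaz loses to Quinn; Tanaka loses to Diaz; Yilmaz loses to Tanaka); the cycle Quinn > Diaz > Tanaka > Quinn rules out a Condorcet winner.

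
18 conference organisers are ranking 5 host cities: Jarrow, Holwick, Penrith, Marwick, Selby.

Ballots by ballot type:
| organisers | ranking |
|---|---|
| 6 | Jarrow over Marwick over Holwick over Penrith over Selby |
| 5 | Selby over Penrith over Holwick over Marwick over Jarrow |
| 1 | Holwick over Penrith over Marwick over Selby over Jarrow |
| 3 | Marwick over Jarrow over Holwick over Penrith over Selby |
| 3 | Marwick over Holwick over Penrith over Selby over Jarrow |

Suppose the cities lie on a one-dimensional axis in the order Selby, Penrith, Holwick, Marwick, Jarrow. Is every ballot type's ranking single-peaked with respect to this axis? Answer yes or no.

yes

Axis positions: Selby=1, Penrith=2, Holwick=3, Marwick=4, Jarrow=5.
Ballot type 1 (peak Jarrow at position 5): ranking walks positions 5-4-3-2-1, expanding outward from the peak — single-peaked.
Ballot type 2 (peak Selby at position 1): ranking walks positions 1-2-3-4-5, expanding outward from the peak — single-peaked.
Ballot type 3 (peak Holwick at position 3): ranking walks positions 3-2-4-1-5, expanding outward from the peak — single-peaked.
Ballot type 4 (peak Marwick at position 4): ranking walks positions 4-5-3-2-1, expanding outward from the peak — single-peaked.
Ballot type 5 (peak Marwick at position 4): ranking walks positions 4-3-2-1-5, expanding outward from the peak — single-peaked.
Every ranking is single-peaked on this axis.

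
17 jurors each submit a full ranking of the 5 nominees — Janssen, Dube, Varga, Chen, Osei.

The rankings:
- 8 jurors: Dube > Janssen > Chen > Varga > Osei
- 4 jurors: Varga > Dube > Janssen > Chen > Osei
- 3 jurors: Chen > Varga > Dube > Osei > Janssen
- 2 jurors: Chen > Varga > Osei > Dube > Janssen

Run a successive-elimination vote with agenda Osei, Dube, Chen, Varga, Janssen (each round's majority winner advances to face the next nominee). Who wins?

Varga

Round 1: Osei vs Dube — 2–15, Dube advances.
Round 2: Dube vs Chen — 12–5, Dube advances.
Round 3: Dube vs Varga — 8–9, Varga advances.
Round 4: Varga vs Janssen — 9–8, Varga advances.
The agenda winner is Varga.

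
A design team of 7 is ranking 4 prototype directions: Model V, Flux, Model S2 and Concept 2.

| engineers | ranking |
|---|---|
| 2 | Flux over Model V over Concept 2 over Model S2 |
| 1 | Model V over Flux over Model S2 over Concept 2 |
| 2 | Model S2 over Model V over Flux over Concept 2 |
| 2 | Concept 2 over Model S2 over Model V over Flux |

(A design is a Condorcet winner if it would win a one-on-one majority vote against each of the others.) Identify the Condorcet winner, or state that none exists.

none

Check each pair by majority over 7 ballots:
Model V vs Flux: Model V is ranked higher on 1+2+2 = 5 ballots, Flux on 2. Model V wins 5–2.
Model V–Model S2: Model S2 4–3.
Model V vs Concept 2: 2+1+2 = 5 for Model V, 2 for Concept 2 — Model V by 5–2.
Flux–Model S2: Model S2 4–3.
Flux vs Concept 2: Flux, 5–2.
Model S2–Concept 2: Concept 2 4–3.
Every design loses at least once (Model V loses to Model S2; Flux loses to Model V; Model S2 loses to Concept 2; Concept 2 loses to Model V). The majority relation contains the cycle Model V > Concept 2 > Model S2 > Model V, so there is no Condorcet winner.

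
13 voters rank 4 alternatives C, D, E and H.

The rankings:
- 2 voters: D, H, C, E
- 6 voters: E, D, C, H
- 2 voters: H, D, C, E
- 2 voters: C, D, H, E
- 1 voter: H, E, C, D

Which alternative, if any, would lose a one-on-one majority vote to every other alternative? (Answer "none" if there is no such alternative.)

none

Head-to-head results (13 voters):
C vs D: D, 10–3.
C vs E: 2+2+2 = 6 for C, 7 for E — E by 7–6.
C vs H: C preferred on 6+2 = 8 ballots; C wins 8–5.
D vs E: 2+2+2 = 6 for D, 7 for E — E by 7–6.
D vs H: D wins 10–3.
E vs H: H wins 7–6.
Every alternative wins at least one matchup (C beats H; D beats C; E beats C; H beats E), so there is no Condorcet loser.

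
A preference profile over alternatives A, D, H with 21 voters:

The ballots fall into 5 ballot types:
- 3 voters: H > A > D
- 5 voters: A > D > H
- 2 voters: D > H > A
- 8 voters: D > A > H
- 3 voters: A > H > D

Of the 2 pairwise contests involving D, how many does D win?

1

D against each rival (21 voters):
D vs A: D preferred on 2+8 = 10 ballots; A wins 11–10.
D vs H: D is ranked higher on 5+2+8 = 15 ballots, H on 6. D wins 15–6.
D beats H; loses to A — 1 pairwise win.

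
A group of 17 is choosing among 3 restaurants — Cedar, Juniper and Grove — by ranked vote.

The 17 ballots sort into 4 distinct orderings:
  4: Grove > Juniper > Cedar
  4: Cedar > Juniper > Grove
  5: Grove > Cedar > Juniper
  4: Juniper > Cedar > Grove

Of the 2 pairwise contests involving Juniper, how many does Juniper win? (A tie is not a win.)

0

Juniper against each rival (17 friends):
Juniper vs Cedar: 8 to 9, Cedar.
Juniper vs Grove: Juniper preferred on 4+4 = 8 ballots; Grove wins 9–8.
Juniper beats no one; loses to Cedar, Grove — 0 pairwise wins.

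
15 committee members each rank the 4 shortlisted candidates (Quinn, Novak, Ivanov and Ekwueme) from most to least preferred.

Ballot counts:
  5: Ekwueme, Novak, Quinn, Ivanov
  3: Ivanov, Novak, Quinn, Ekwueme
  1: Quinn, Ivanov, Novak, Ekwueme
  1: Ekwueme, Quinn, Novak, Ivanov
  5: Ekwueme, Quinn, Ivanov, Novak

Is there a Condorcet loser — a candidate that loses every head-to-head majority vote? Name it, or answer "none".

Pairwise majorities:
Quinn vs Novak: Novak wins 8–7.
Quinn vs Ivanov: Quinn, 12–3.
Quinn–Ekwueme: Ekwueme 11–4.
Novak vs Ivanov: 5+1 = 6 for Novak, 9 for Ivanov — Ivanov by 9–6.
Novak vs Ekwueme: Ekwueme, 11–4.
Ivanov vs Ekwueme: Ivanov is ranked higher on 3+1 = 4 ballots, Ekwueme on 11. Ekwueme wins 11–4.
Every candidate wins at least one matchup (Quinn beats Ivanov; Novak beats Quinn; Ivanov beats Novak; Ekwueme beats Quinn), so there is no Condorcet loser.

none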